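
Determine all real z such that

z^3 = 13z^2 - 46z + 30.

Rearrange: z^3 - 13z^2 + 46z - 30 = 0.
Possible rational roots are divisors of -30. Testing z = 5 gives 0, so (z - 5) is a factor.
Divide: z^3 - 13z^2 + 46z - 30 = (z - 5)(z^2 - 8z + 6).
Apply the quadratic formula to z^2 - 8z + 6 = 0: z = (8 +/- sqrt(40))/2, i.e. z ~= 7.1623 or z ~= 0.8377.

z = 0.8377 or z = 5 or z = 7.1623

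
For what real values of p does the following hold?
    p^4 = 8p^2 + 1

Let u = p^2. The equation becomes u^2 - 8u - 1 = 0.
By the quadratic formula, u = 4 + sqrt(17) or u = 4 - sqrt(17).
p^2 = 4 + sqrt(17) gives p = +/-sqrt(4 + sqrt(17)) ~= +/-2.8501.
p^2 = 4 - sqrt(17) < 0 has no real solution.

p = -2.8501 or p = 2.8501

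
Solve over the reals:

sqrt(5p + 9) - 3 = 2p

Isolate the radical: sqrt(5p + 9) = 2p + 3.
Square both sides: 5p + 9 = (2p + 3)^2.
Expand and rearrange: 4p^2 + 7p = 0.
Solving gives p = 0 or p = -1.75.
Check each candidate in the original equation:
  p = 0: sqrt(9) = 3, while 2p + 3 = 3 — valid.
  p = -1.75: sqrt(0.25) = 0.5, while 2p + 3 = -0.5 — extraneous.

p = 0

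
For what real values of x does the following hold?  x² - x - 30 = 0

x = -5 or x = 6

Factor: (x - 6)(x + 5) = 0.
So x = 6 or x = -5.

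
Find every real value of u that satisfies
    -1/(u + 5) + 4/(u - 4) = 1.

u = -5.7082 or u = 7.7082

Multiply both sides by (u + 5)(u - 4):
-(u - 4) + 4(u + 5) = (u + 5)(u - 4).
Expand and collect terms: u² - 2u - 44 = 0.
By the quadratic formula, u = (2 ± √180) / 2, so u ≈ 7.7082 or u ≈ -5.7082.
Neither value makes a denominator zero (u ≠ -5, u ≠ 4), so both are valid.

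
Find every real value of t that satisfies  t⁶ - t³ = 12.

t = -1.4422 or t = 1.5874

Let u = t³. The equation becomes u² - u - 12 = 0.
Factor: (u - 4)(u + 3) = 0, so u = 4 or u = -3.
t³ = 4 gives t = ∛(4) ≈ 1.5874.
t³ = -3 gives t = -∛(3) ≈ -1.4422.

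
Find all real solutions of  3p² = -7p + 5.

Rearrange to standard form: 3p² + 7p - 5 = 0.
Discriminant: (7)² − 4·3·(-5) = 109.
Quadratic formula: p = (-7 ± √109) / 6.
So p = -7/6 + √(109)/6 ≈ 0.5734 or p = -√(109)/6 - 7/6 ≈ -2.9067.

p = -2.9067 or p = 0.5734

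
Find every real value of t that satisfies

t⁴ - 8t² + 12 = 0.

t = -2.4495 or t = -1.4142 or t = 1.4142 or t = 2.4495

Let u = t². The equation becomes u² - 8u + 12 = 0.
Factor: (u - 6)(u - 2) = 0, so u = 6 or u = 2.
t² = 6 gives t = ±√(6) ≈ ±2.4495.
t² = 2 gives t = ±√(2) ≈ ±1.4142.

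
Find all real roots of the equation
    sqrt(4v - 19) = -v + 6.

v = 5

Square both sides: 4v - 19 = (-v + 6)^2.
Expand and rearrange: v^2 - 16v + 55 = 0.
Solving gives v = 11 or v = 5.
Check each candidate in the original equation:
  v = 11: sqrt(25) = 5, while -v + 6 = -5 — extraneous.
  v = 5: sqrt(1) = 1, while -v + 6 = 1 — valid.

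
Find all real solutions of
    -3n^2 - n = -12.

Rearrange to standard form: -3n^2 - n + 12 = 0.
Discriminant: (-1)^2 - 4*(-3)*12 = 145.
Quadratic formula: n = (1 +/- sqrt(145)) / (-6).
So n = -sqrt(145)/6 - 1/6 ~= -2.1736 or n = -1/6 + sqrt(145)/6 ~= 1.8403.

n = -2.1736 or n = 1.8403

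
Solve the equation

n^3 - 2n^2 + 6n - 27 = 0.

n = 3

Possible rational roots are divisors of -27. Testing n = 3 gives 0, so (n - 3) is a factor.
Divide: n^3 - 2n^2 + 6n - 27 = (n - 3)(n^2 + n + 9).
The quadratic n^2 + n + 9 has discriminant -35 < 0, so no further real roots.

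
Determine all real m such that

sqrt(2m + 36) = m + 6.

Square both sides: 2m + 36 = (m + 6)^2.
Expand and rearrange: m^2 + 10m = 0.
Solving gives m = 0 or m = -10.
Check each candidate in the original equation:
  m = 0: sqrt(36) = 6, while m + 6 = 6 — valid.
  m = -10: sqrt(16) = 4, while m + 6 = -4 — extraneous.

m = 0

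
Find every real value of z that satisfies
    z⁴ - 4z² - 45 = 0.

Let u = z². The equation becomes u² - 4u - 45 = 0.
Factor: (u + 5)(u - 9) = 0, so u = -5 or u = 9.
z² = -5 < 0 has no real solution.
z² = 9 gives z = ±3.

z = -3 or z = 3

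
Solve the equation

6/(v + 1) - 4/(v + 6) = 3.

Multiply both sides by (v + 1)(v + 6):
6(v + 6) - 4(v + 1) = 3(v + 1)(v + 6).
Expand and collect terms: 3v^2 + 19v - 14 = 0.
Factor or apply the quadratic formula: v = 0.6667 or v = -7.
Neither value makes a denominator zero (v != -1, v != -6), so both are valid.

v = -7 or v = 0.6667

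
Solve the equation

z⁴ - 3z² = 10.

z = -2.2361 or z = 2.2361

Let u = z². The equation becomes u² - 3u - 10 = 0.
Factor: (u - 5)(u + 2) = 0, so u = 5 or u = -2.
z² = 5 gives z = ±√(5) ≈ ±2.2361.
z² = -2 < 0 has no real solution.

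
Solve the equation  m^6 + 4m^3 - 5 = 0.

Let u = m^3. The equation becomes u^2 + 4u - 5 = 0.
Factor: (u - 1)(u + 5) = 0, so u = 1 or u = -5.
m^3 = 1 gives m = 1.
m^3 = -5 gives m = -(5)^(1/3) ~= -1.71.

m = -1.71 or m = 1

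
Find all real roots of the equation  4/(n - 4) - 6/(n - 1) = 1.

Multiply both sides by (n - 4)(n - 1):
4(n - 1) - 6(n - 4) = (n - 4)(n - 1).
Expand and collect terms: n^2 - 3n - 16 = 0.
By the quadratic formula, n = (3 +/- sqrt(73)) / 2, so n ~= 5.772 or n ~= -2.772.
Neither value makes a denominator zero (n != 4, n != 1), so both are valid.

n = -2.772 or n = 5.772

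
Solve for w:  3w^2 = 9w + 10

Rearrange to standard form: 3w^2 - 9w - 10 = 0.
Discriminant: (-9)^2 - 4*3*(-10) = 201.
Quadratic formula: w = (9 +/- sqrt(201)) / 6.
So w = 3/2 + sqrt(201)/6 ~= 3.8629 or w = 3/2 - sqrt(201)/6 ~= -0.8629.

w = -0.8629 or w = 3.8629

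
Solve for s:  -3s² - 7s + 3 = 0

Discriminant: (-7)² − 4·(-3)·3 = 85.
Quadratic formula: s = (7 ± √85) / (-6).
So s = -√(85)/6 - 7/6 ≈ -2.7033 or s = -7/6 + √(85)/6 ≈ 0.3699.

s = -2.7033 or s = 0.3699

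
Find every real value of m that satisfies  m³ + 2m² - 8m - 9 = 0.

m = -3.5414 or m = -1 or m = 2.5414

Possible rational roots are divisors of -9. Testing m = -1 gives 0, so (m + 1) is a factor.
Divide: m³ + 2m² - 8m - 9 = (m + 1)(m² + m - 9).
Apply the quadratic formula to m² + m - 9 = 0: m = (-1 ± √37)/2, i.e. m ≈ 2.5414 or m ≈ -3.5414.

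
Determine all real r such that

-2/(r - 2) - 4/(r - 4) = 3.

Multiply both sides by (r - 2)(r - 4):
-2(r - 4) - 4(r - 2) = 3(r - 2)(r - 4).
Expand and collect terms: 3r^2 - 12r + 8 = 0.
By the quadratic formula, r = (12 +/- sqrt(48)) / 6, so r ~= 3.1547 or r ~= 0.8453.
Neither value makes a denominator zero (r != 2, r != 4), so both are valid.

r = 0.8453 or r = 3.1547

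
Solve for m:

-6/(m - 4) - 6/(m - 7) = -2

m = 5.1459 or m = 11.8541

Multiply both sides by (m - 4)(m - 7):
-6(m - 7) - 6(m - 4) = -2(m - 4)(m - 7).
Expand and collect terms: -2m^2 + 34m - 122 = 0.
By the quadratic formula, m = (-34 +/- sqrt(180)) / -4, so m ~= 5.1459 or m ~= 11.8541.
Neither value makes a denominator zero (m != 4, m != 7), so both are valid.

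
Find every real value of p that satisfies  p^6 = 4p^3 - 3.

p = 1 or p = 1.4422

Let u = p^3. The equation becomes u^2 - 4u + 3 = 0.
Factor: (u - 1)(u - 3) = 0, so u = 1 or u = 3.
p^3 = 1 gives p = 1.
p^3 = 3 gives p = (3)^(1/3) ~= 1.4422.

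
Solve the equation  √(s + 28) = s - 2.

Square both sides: s + 28 = (s - 2)².
Expand and rearrange: s² - 5s - 24 = 0.
Solving gives s = 8 or s = -3.
Check each candidate in the original equation:
  s = 8: √(36) = 6, while s - 2 = 6 — valid.
  s = -3: √(25) = 5, while s - 2 = -5 — extraneous.

s = 8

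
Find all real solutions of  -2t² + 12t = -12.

t = -0.873 or t = 6.873

Rearrange to standard form: -2t² + 12t + 12 = 0.
Discriminant: (12)² − 4·(-2)·12 = 240.
Quadratic formula: t = (-12 ± √240) / (-4).
So t = 3 - √(15) ≈ -0.873 or t = 3 + √(15) ≈ 6.873.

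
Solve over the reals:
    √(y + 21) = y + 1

Square both sides: y + 21 = (y + 1)².
Expand and rearrange: y² + y - 20 = 0.
Solving gives y = 4 or y = -5.
Check each candidate in the original equation:
  y = 4: √(25) = 5, while y + 1 = 5 — valid.
  y = -5: √(16) = 4, while y + 1 = -4 — extraneous.

y = 4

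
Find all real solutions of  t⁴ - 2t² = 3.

Let u = t². The equation becomes u² - 2u - 3 = 0.
Factor: (u + 1)(u - 3) = 0, so u = -1 or u = 3.
t² = -1 < 0 has no real solution.
t² = 3 gives t = ±√(3) ≈ ±1.7321.

t = -1.7321 or t = 1.7321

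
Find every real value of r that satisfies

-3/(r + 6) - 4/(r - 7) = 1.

r = -9.9282 or r = 3.9282

Multiply both sides by (r + 6)(r - 7):
-3(r - 7) - 4(r + 6) = (r + 6)(r - 7).
Expand and collect terms: r² + 6r - 39 = 0.
By the quadratic formula, r = (-6 ± √192) / 2, so r ≈ 3.9282 or r ≈ -9.9282.
Neither value makes a denominator zero (r ≠ -6, r ≠ 7), so both are valid.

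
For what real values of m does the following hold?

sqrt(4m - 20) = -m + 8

Square both sides: 4m - 20 = (-m + 8)^2.
Expand and rearrange: m^2 - 20m + 84 = 0.
Solving gives m = 14 or m = 6.
Check each candidate in the original equation:
  m = 14: sqrt(36) = 6, while -m + 8 = -6 — extraneous.
  m = 6: sqrt(4) = 2, while -m + 8 = 2 — valid.

m = 6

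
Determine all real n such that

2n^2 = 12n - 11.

n = 1.1292 or n = 4.8708

Rearrange to standard form: 2n^2 - 12n + 11 = 0.
Discriminant: (-12)^2 - 4*2*11 = 56.
Quadratic formula: n = (12 +/- sqrt(56)) / 4.
So n = sqrt(14)/2 + 3 ~= 4.8708 or n = 3 - sqrt(14)/2 ~= 1.1292.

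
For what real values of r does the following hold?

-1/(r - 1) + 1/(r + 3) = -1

Multiply both sides by (r - 1)(r + 3):
-(r + 3) + (r - 1) = -(r - 1)(r + 3).
Expand and collect terms: -r² - 2r + 7 = 0.
By the quadratic formula, r = (2 ± √32) / -2, so r ≈ -3.8284 or r ≈ 1.8284.
Neither value makes a denominator zero (r ≠ 1, r ≠ -3), so both are valid.

r = -3.8284 or r = 1.8284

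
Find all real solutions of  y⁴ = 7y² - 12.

Let u = y². The equation becomes u² - 7u + 12 = 0.
Factor: (u - 3)(u - 4) = 0, so u = 3 or u = 4.
y² = 3 gives y = ±√(3) ≈ ±1.7321.
y² = 4 gives y = ±2.

y = -2 or y = -1.7321 or y = 1.7321 or y = 2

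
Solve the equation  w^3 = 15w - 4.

Rearrange: w^3 - 15w + 4 = 0.
Possible rational roots are divisors of 4. Testing w = -4 gives 0, so (w + 4) is a factor.
Divide: w^3 - 15w + 4 = (w + 4)(w^2 - 4w + 1).
Apply the quadratic formula to w^2 - 4w + 1 = 0: w = (4 +/- sqrt(12))/2, i.e. w ~= 3.7321 or w ~= 0.2679.

w = -4 or w = 0.2679 or w = 3.7321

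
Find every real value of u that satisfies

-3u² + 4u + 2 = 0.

Discriminant: (4)² − 4·(-3)·2 = 40.
Quadratic formula: u = (-4 ± √40) / (-6).
So u = 2/3 - √(10)/3 ≈ -0.3874 or u = 2/3 + √(10)/3 ≈ 1.7208.

u = -0.3874 or u = 1.7208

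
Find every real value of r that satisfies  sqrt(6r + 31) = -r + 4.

Square both sides: 6r + 31 = (-r + 4)^2.
Expand and rearrange: r^2 - 14r - 15 = 0.
Solving gives r = 15 or r = -1.
Check each candidate in the original equation:
  r = 15: sqrt(121) = 11, while -r + 4 = -11 — extraneous.
  r = -1: sqrt(25) = 5, while -r + 4 = 5 — valid.

r = -1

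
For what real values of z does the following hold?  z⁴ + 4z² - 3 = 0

Let u = z². The equation becomes u² + 4u - 3 = 0.
By the quadratic formula, u = -2 + √(7) or u = -√(7) - 2.
z² = -2 + √(7) gives z = ±√(-2 + √(7)) ≈ ±0.8036.
z² = -√(7) - 2 < 0 has no real solution.

z = -0.8036 or z = 0.8036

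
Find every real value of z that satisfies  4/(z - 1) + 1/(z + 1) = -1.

Multiply both sides by (z - 1)(z + 1):
4(z + 1) + (z - 1) = -(z - 1)(z + 1).
Expand and collect terms: -z² - 5z - 2 = 0.
By the quadratic formula, z = (5 ± √17) / -2, so z ≈ -4.5616 or z ≈ -0.4384.
Neither value makes a denominator zero (z ≠ 1, z ≠ -1), so both are valid.

z = -4.5616 or z = -0.4384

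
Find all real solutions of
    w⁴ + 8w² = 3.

Let u = w². The equation becomes u² + 8u - 3 = 0.
By the quadratic formula, u = -4 + √(19) or u = -√(19) - 4.
w² = -4 + √(19) gives w = ±√(-4 + √(19)) ≈ ±0.5991.
w² = -√(19) - 4 < 0 has no real solution.

w = -0.5991 or w = 0.5991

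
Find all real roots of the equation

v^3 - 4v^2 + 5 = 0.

Possible rational roots are divisors of 5. Testing v = -1 gives 0, so (v + 1) is a factor.
Divide: v^3 - 4v^2 + 5 = (v + 1)(v^2 - 5v + 5).
Apply the quadratic formula to v^2 - 5v + 5 = 0: v = (5 +/- sqrt(5))/2, i.e. v ~= 3.618 or v ~= 1.382.

v = -1 or v = 1.382 or v = 3.618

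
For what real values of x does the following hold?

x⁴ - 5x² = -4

Let u = x². The equation becomes u² - 5u + 4 = 0.
Factor: (u - 4)(u - 1) = 0, so u = 4 or u = 1.
x² = 4 gives x = ±2.
x² = 1 gives x = ±1.

x = -2 or x = -1 or x = 1 or x = 2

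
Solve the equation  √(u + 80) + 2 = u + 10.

u = 1

Isolate the radical: √(u + 80) = u + 8.
Square both sides: u + 80 = (u + 8)².
Expand and rearrange: u² + 15u - 16 = 0.
Solving gives u = 1 or u = -16.
Check each candidate in the original equation:
  u = 1: √(81) = 9, while u + 8 = 9 — valid.
  u = -16: √(64) = 8, while u + 8 = -8 — extraneous.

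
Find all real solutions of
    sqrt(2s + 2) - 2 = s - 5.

s = 7

Isolate the radical: sqrt(2s + 2) = s - 3.
Square both sides: 2s + 2 = (s - 3)^2.
Expand and rearrange: s^2 - 8s + 7 = 0.
Solving gives s = 7 or s = 1.
Check each candidate in the original equation:
  s = 7: sqrt(16) = 4, while s - 3 = 4 — valid.
  s = 1: sqrt(4) = 2, while s - 3 = -2 — extraneous.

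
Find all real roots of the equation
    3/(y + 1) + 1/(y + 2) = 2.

y = -1.8229 or y = 0.8229

Multiply both sides by (y + 1)(y + 2):
3(y + 2) + (y + 1) = 2(y + 1)(y + 2).
Expand and collect terms: 2y² + 2y - 3 = 0.
By the quadratic formula, y = (-2 ± √28) / 4, so y ≈ 0.8229 or y ≈ -1.8229.
Neither value makes a denominator zero (y ≠ -1, y ≠ -2), so both are valid.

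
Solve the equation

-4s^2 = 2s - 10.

s = -1.8508 or s = 1.3508

Rearrange to standard form: -4s^2 - 2s + 10 = 0.
Discriminant: (-2)^2 - 4*(-4)*10 = 164.
Quadratic formula: s = (2 +/- sqrt(164)) / (-8).
So s = -sqrt(41)/4 - 1/4 ~= -1.8508 or s = -1/4 + sqrt(41)/4 ~= 1.3508.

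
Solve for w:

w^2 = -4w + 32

Bring every term to one side: w^2 + 4w - 32 = 0.
Factor: (w + 8)(w - 4) = 0.
So w = -8 or w = 4.

w = -8 or w = 4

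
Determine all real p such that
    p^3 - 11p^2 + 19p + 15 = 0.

p = -0.5826 or p = 3 or p = 8.5826

Possible rational roots are divisors of 15. Testing p = 3 gives 0, so (p - 3) is a factor.
Divide: p^3 - 11p^2 + 19p + 15 = (p - 3)(p^2 - 8p - 5).
Apply the quadratic formula to p^2 - 8p - 5 = 0: p = (8 +/- sqrt(84))/2, i.e. p ~= 8.5826 or p ~= -0.5826.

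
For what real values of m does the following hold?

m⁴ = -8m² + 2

m = -0.4926 or m = 0.4926

Let u = m². The equation becomes u² + 8u - 2 = 0.
By the quadratic formula, u = -4 + 3·√(2) or u = -3·√(2) - 4.
m² = -4 + 3·√(2) gives m = ±√(-4 + 3·√(2)) ≈ ±0.4926.
m² = -3·√(2) - 4 < 0 has no real solution.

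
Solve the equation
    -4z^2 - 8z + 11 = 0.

Discriminant: (-8)^2 - 4*(-4)*11 = 240.
Quadratic formula: z = (8 +/- sqrt(240)) / (-8).
So z = -sqrt(15)/2 - 1 ~= -2.9365 or z = -1 + sqrt(15)/2 ~= 0.9365.

z = -2.9365 or z = 0.9365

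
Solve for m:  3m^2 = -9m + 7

m = -3.6409 or m = 0.6409

Rearrange to standard form: 3m^2 + 9m - 7 = 0.
Discriminant: (9)^2 - 4*3*(-7) = 165.
Quadratic formula: m = (-9 +/- sqrt(165)) / 6.
So m = -3/2 + sqrt(165)/6 ~= 0.6409 or m = -sqrt(165)/6 - 3/2 ~= -3.6409.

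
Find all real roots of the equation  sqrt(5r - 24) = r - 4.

Square both sides: 5r - 24 = (r - 4)^2.
Expand and rearrange: r^2 - 13r + 40 = 0.
Solving gives r = 8 or r = 5.
Check each candidate in the original equation:
  r = 8: sqrt(16) = 4, while r - 4 = 4 — valid.
  r = 5: sqrt(1) = 1, while r - 4 = 1 — valid.

r = 5 or r = 8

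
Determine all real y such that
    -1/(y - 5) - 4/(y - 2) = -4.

y = 2.8939 or y = 5.3561

Multiply both sides by (y - 5)(y - 2):
-(y - 2) - 4(y - 5) = -4(y - 5)(y - 2).
Expand and collect terms: -4y² + 33y - 62 = 0.
By the quadratic formula, y = (-33 ± √97) / -8, so y ≈ 2.8939 or y ≈ 5.3561.
Neither value makes a denominator zero (y ≠ 5, y ≠ 2), so both are valid.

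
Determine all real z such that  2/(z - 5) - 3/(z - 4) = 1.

z = 2.2679 or z = 5.7321

Multiply both sides by (z - 5)(z - 4):
2(z - 4) - 3(z - 5) = (z - 5)(z - 4).
Expand and collect terms: z^2 - 8z + 13 = 0.
By the quadratic formula, z = (8 +/- sqrt(12)) / 2, so z ~= 5.7321 or z ~= 2.2679.
Neither value makes a denominator zero (z != 5, z != 4), so both are valid.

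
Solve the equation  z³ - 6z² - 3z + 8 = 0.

Possible rational roots are divisors of 8. Testing z = 1 gives 0, so (z - 1) is a factor.
Divide: z³ - 6z² - 3z + 8 = (z - 1)(z² - 5z - 8).
Apply the quadratic formula to z² - 5z - 8 = 0: z = (5 ± √57)/2, i.e. z ≈ 6.2749 or z ≈ -1.2749.

z = -1.2749 or z = 1 or z = 6.2749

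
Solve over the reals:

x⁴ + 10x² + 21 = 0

No real solutions.

Let u = x². The equation becomes u² + 10u + 21 = 0.
Factor: (u + 7)(u + 3) = 0, so u = -7 or u = -3.
x² = -7 < 0 has no real solution.
x² = -3 < 0 has no real solution.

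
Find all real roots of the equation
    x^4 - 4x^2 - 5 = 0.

Let u = x^2. The equation becomes u^2 - 4u - 5 = 0.
Factor: (u - 5)(u + 1) = 0, so u = 5 or u = -1.
x^2 = 5 gives x = +/-sqrt(5) ~= +/-2.2361.
x^2 = -1 < 0 has no real solution.

x = -2.2361 or x = 2.2361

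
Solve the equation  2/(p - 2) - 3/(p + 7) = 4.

Multiply both sides by (p - 2)(p + 7):
2(p + 7) - 3(p - 2) = 4(p - 2)(p + 7).
Expand and collect terms: 4p² + 21p - 76 = 0.
By the quadratic formula, p = (-21 ± √1657) / 8, so p ≈ 2.4633 or p ≈ -7.7133.
Neither value makes a denominator zero (p ≠ 2, p ≠ -7), so both are valid.

p = -7.7133 or p = 2.4633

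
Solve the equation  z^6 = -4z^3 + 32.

Let u = z^3. The equation becomes u^2 + 4u - 32 = 0.
Factor: (u - 4)(u + 8) = 0, so u = 4 or u = -8.
z^3 = 4 gives z = (4)^(1/3) ~= 1.5874.
z^3 = -8 gives z = -2.

z = -2 or z = 1.5874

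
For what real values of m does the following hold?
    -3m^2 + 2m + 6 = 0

Discriminant: (2)^2 - 4*(-3)*6 = 76.
Quadratic formula: m = (-2 +/- sqrt(76)) / (-6).
So m = 1/3 - sqrt(19)/3 ~= -1.1196 or m = 1/3 + sqrt(19)/3 ~= 1.7863.

m = -1.1196 or m = 1.7863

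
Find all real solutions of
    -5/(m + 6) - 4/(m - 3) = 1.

Multiply both sides by (m + 6)(m - 3):
-5(m - 3) - 4(m + 6) = (m + 6)(m - 3).
Expand and collect terms: m² + 12m - 9 = 0.
By the quadratic formula, m = (-12 ± √180) / 2, so m ≈ 0.7082 or m ≈ -12.7082.
Neither value makes a denominator zero (m ≠ -6, m ≠ 3), so both are valid.

m = -12.7082 or m = 0.7082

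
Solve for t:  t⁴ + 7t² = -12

Let u = t². The equation becomes u² + 7u + 12 = 0.
Factor: (u + 4)(u + 3) = 0, so u = -4 or u = -3.
t² = -4 < 0 has no real solution.
t² = -3 < 0 has no real solution.

No real solutions.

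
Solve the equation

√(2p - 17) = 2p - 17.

p = 8.5 or p = 9

Square both sides: 2p - 17 = (2p - 17)².
Expand and rearrange: 4p² - 70p + 306 = 0.
Solving gives p = 9 or p = 8.5.
Check each candidate in the original equation:
  p = 9: √(1) = 1, while 2p - 17 = 1 — valid.
  p = 8.5: √(0) = 0, while 2p - 17 = 0 — valid.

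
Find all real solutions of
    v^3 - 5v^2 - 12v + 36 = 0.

v = -3 or v = 2 or v = 6

Possible rational roots are divisors of 36. Testing v = -3 gives 0, so (v + 3) is a factor.
Divide: v^3 - 5v^2 - 12v + 36 = (v + 3)(v^2 - 8v + 12).
Factor the quadratic: v = 6 or v = 2.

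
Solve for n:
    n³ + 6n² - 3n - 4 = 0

n = -6.3723 or n = -0.6277 or n = 1

Possible rational roots are divisors of -4. Testing n = 1 gives 0, so (n - 1) is a factor.
Divide: n³ + 6n² - 3n - 4 = (n - 1)(n² + 7n + 4).
Apply the quadratic formula to n² + 7n + 4 = 0: n = (-7 ± √33)/2, i.e. n ≈ -0.6277 or n ≈ -6.3723.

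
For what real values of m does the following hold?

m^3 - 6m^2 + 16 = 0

Possible rational roots are divisors of 16. Testing m = 2 gives 0, so (m - 2) is a factor.
Divide: m^3 - 6m^2 + 16 = (m - 2)(m^2 - 4m - 8).
Apply the quadratic formula to m^2 - 4m - 8 = 0: m = (4 +/- sqrt(48))/2, i.e. m ~= 5.4641 or m ~= -1.4641.

m = -1.4641 or m = 2 or m = 5.4641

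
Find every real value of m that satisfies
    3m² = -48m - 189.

Bring every term to one side: 3m² + 48m + 189 = 0.
Factor: 3(m + 7)(m + 9) = 0.
So m = -7 or m = -9.

m = -9 or m = -7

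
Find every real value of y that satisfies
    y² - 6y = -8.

y = 2 or y = 4

Bring every term to one side: y² - 6y + 8 = 0.
Factor: (y - 2)(y - 4) = 0.
So y = 2 or y = 4.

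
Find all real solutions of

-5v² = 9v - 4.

v = -2.1689 or v = 0.3689

Rearrange to standard form: -5v² - 9v + 4 = 0.
Discriminant: (-9)² − 4·(-5)·4 = 161.
Quadratic formula: v = (9 ± √161) / (-10).
So v = -√(161)/10 - 9/10 ≈ -2.1689 or v = -9/10 + √(161)/10 ≈ 0.3689.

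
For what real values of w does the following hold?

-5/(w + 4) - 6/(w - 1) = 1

w = -12.831 or w = -1.169

Multiply both sides by (w + 4)(w - 1):
-5(w - 1) - 6(w + 4) = (w + 4)(w - 1).
Expand and collect terms: w^2 + 14w + 15 = 0.
By the quadratic formula, w = (-14 +/- sqrt(136)) / 2, so w ~= -1.169 or w ~= -12.831.
Neither value makes a denominator zero (w != -4, w != 1), so both are valid.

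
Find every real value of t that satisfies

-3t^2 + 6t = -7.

t = -0.8257 or t = 2.8257

Rearrange to standard form: -3t^2 + 6t + 7 = 0.
Discriminant: (6)^2 - 4*(-3)*7 = 120.
Quadratic formula: t = (-6 +/- sqrt(120)) / (-6).
So t = 1 - sqrt(30)/3 ~= -0.8257 or t = 1 + sqrt(30)/3 ~= 2.8257.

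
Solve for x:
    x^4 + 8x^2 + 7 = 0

No real solutions.

Let u = x^2. The equation becomes u^2 + 8u + 7 = 0.
Factor: (u + 7)(u + 1) = 0, so u = -7 or u = -1.
x^2 = -7 < 0 has no real solution.
x^2 = -1 < 0 has no real solution.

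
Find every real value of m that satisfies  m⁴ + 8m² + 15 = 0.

No real solutions.

Let u = m². The equation becomes u² + 8u + 15 = 0.
Factor: (u + 3)(u + 5) = 0, so u = -3 or u = -5.
m² = -3 < 0 has no real solution.
m² = -5 < 0 has no real solution.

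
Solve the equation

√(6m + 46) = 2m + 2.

m = 3

Square both sides: 6m + 46 = (2m + 2)².
Expand and rearrange: 4m² + 2m - 42 = 0.
Solving gives m = 3 or m = -3.5.
Check each candidate in the original equation:
  m = 3: √(64) = 8, while 2m + 2 = 8 — valid.
  m = -3.5: √(25) = 5, while 2m + 2 = -5 — extraneous.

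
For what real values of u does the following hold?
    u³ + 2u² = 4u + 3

Rearrange: u³ + 2u² - 4u - 3 = 0.
Possible rational roots are divisors of -3. Testing u = -3 gives 0, so (u + 3) is a factor.
Divide: u³ + 2u² - 4u - 3 = (u + 3)(u² - u - 1).
Apply the quadratic formula to u² - u - 1 = 0: u = (1 ± √5)/2, i.e. u ≈ 1.618 or u ≈ -0.618.

u = -3 or u = -0.618 or u = 1.618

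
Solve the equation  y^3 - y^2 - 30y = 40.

y = -4 or y = -1.5311 or y = 6.5311

Rearrange: y^3 - y^2 - 30y - 40 = 0.
Possible rational roots are divisors of -40. Testing y = -4 gives 0, so (y + 4) is a factor.
Divide: y^3 - y^2 - 30y - 40 = (y + 4)(y^2 - 5y - 10).
Apply the quadratic formula to y^2 - 5y - 10 = 0: y = (5 +/- sqrt(65))/2, i.e. y ~= 6.5311 or y ~= -1.5311.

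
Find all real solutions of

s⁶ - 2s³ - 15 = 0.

Let u = s³. The equation becomes u² - 2u - 15 = 0.
Factor: (u - 5)(u + 3) = 0, so u = 5 or u = -3.
s³ = 5 gives s = ∛(5) ≈ 1.71.
s³ = -3 gives s = -∛(3) ≈ -1.4422.

s = -1.4422 or s = 1.71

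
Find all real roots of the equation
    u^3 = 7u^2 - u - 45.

Rearrange: u^3 - 7u^2 + u + 45 = 0.
Possible rational roots are divisors of 45. Testing u = 5 gives 0, so (u - 5) is a factor.
Divide: u^3 - 7u^2 + u + 45 = (u - 5)(u^2 - 2u - 9).
Apply the quadratic formula to u^2 - 2u - 9 = 0: u = (2 +/- sqrt(40))/2, i.e. u ~= 4.1623 or u ~= -2.1623.

u = -2.1623 or u = 4.1623 or u = 5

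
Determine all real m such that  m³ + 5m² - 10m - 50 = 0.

m = -5 or m = -3.1623 or m = 3.1623

Possible rational roots are divisors of -50. Testing m = -5 gives 0, so (m + 5) is a factor.
Divide: m³ + 5m² - 10m - 50 = (m + 5)(m² - 10).
Apply the quadratic formula to m² - 10 = 0: m = (0 ± √40)/2, i.e. m ≈ 3.1623 or m ≈ -3.1623.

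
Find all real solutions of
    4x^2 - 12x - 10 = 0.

x = -0.6794 or x = 3.6794

Discriminant: (-12)^2 - 4*4*(-10) = 304.
Quadratic formula: x = (12 +/- sqrt(304)) / 8.
So x = 3/2 + sqrt(19)/2 ~= 3.6794 or x = 3/2 - sqrt(19)/2 ~= -0.6794.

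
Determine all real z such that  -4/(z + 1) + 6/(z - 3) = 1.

Multiply both sides by (z + 1)(z - 3):
-4(z - 3) + 6(z + 1) = (z + 1)(z - 3).
Expand and collect terms: z² - 4z - 21 = 0.
Factor or apply the quadratic formula: z = 7 or z = -3.
Neither value makes a denominator zero (z ≠ -1, z ≠ 3), so both are valid.

z = -3 or z = 7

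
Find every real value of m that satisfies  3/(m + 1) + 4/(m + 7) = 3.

m = -5.8929 or m = 0.2263

Multiply both sides by (m + 1)(m + 7):
3(m + 7) + 4(m + 1) = 3(m + 1)(m + 7).
Expand and collect terms: 3m^2 + 17m - 4 = 0.
By the quadratic formula, m = (-17 +/- sqrt(337)) / 6, so m ~= 0.2263 or m ~= -5.8929.
Neither value makes a denominator zero (m != -1, m != -7), so both are valid.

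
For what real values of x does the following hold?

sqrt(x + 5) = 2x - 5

Square both sides: x + 5 = (2x - 5)^2.
Expand and rearrange: 4x^2 - 21x + 20 = 0.
Solving gives x = 4 or x = 1.25.
Check each candidate in the original equation:
  x = 4: sqrt(9) = 3, while 2x - 5 = 3 — valid.
  x = 1.25: sqrt(6.25) = 2.5, while 2x - 5 = -2.5 — extraneous.

x = 4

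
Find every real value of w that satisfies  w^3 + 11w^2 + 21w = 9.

Rearrange: w^3 + 11w^2 + 21w - 9 = 0.
Possible rational roots are divisors of -9. Testing w = -3 gives 0, so (w + 3) is a factor.
Divide: w^3 + 11w^2 + 21w - 9 = (w + 3)(w^2 + 8w - 3).
Apply the quadratic formula to w^2 + 8w - 3 = 0: w = (-8 +/- sqrt(76))/2, i.e. w ~= 0.3589 or w ~= -8.3589.

w = -8.3589 or w = -3 or w = 0.3589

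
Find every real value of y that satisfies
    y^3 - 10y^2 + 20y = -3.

y = -0.1401 or y = 3 or y = 7.1401

Rearrange: y^3 - 10y^2 + 20y + 3 = 0.
Possible rational roots are divisors of 3. Testing y = 3 gives 0, so (y - 3) is a factor.
Divide: y^3 - 10y^2 + 20y + 3 = (y - 3)(y^2 - 7y - 1).
Apply the quadratic formula to y^2 - 7y - 1 = 0: y = (7 +/- sqrt(53))/2, i.e. y ~= 7.1401 or y ~= -0.1401.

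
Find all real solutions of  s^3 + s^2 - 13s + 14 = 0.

Possible rational roots are divisors of 14. Testing s = 2 gives 0, so (s - 2) is a factor.
Divide: s^3 + s^2 - 13s + 14 = (s - 2)(s^2 + 3s - 7).
Apply the quadratic formula to s^2 + 3s - 7 = 0: s = (-3 +/- sqrt(37))/2, i.e. s ~= 1.5414 or s ~= -4.5414.

s = -4.5414 or s = 1.5414 or s = 2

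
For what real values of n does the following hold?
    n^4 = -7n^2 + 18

n = -1.4142 or n = 1.4142

Let u = n^2. The equation becomes u^2 + 7u - 18 = 0.
Factor: (u + 9)(u - 2) = 0, so u = -9 or u = 2.
n^2 = -9 < 0 has no real solution.
n^2 = 2 gives n = +/-sqrt(2) ~= +/-1.4142.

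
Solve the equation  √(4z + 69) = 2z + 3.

z = 3

Square both sides: 4z + 69 = (2z + 3)².
Expand and rearrange: 4z² + 8z - 60 = 0.
Solving gives z = 3 or z = -5.
Check each candidate in the original equation:
  z = 3: √(81) = 9, while 2z + 3 = 9 — valid.
  z = -5: √(49) = 7, while 2z + 3 = -7 — extraneous.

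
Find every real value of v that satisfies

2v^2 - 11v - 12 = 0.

Discriminant: (-11)^2 - 4*2*(-12) = 217.
Quadratic formula: v = (11 +/- sqrt(217)) / 4.
So v = 11/4 + sqrt(217)/4 ~= 6.4327 or v = 11/4 - sqrt(217)/4 ~= -0.9327.

v = -0.9327 or v = 6.4327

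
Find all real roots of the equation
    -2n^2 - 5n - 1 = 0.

n = -2.2808 or n = -0.2192

Discriminant: (-5)^2 - 4*(-2)*(-1) = 17.
Quadratic formula: n = (5 +/- sqrt(17)) / (-4).
So n = -5/4 - sqrt(17)/4 ~= -2.2808 or n = -5/4 + sqrt(17)/4 ~= -0.2192.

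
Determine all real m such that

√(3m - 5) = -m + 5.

Square both sides: 3m - 5 = (-m + 5)².
Expand and rearrange: m² - 13m + 30 = 0.
Solving gives m = 10 or m = 3.
Check each candidate in the original equation:
  m = 10: √(25) = 5, while -m + 5 = -5 — extraneous.
  m = 3: √(4) = 2, while -m + 5 = 2 — valid.

m = 3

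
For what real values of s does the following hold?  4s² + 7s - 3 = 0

s = -2.1061 or s = 0.3561

Discriminant: (7)² − 4·4·(-3) = 97.
Quadratic formula: s = (-7 ± √97) / 8.
So s = -7/8 + √(97)/8 ≈ 0.3561 or s = -√(97)/8 - 7/8 ≈ -2.1061.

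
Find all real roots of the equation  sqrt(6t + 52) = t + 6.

Square both sides: 6t + 52 = (t + 6)^2.
Expand and rearrange: t^2 + 6t - 16 = 0.
Solving gives t = 2 or t = -8.
Check each candidate in the original equation:
  t = 2: sqrt(64) = 8, while t + 6 = 8 — valid.
  t = -8: sqrt(4) = 2, while t + 6 = -2 — extraneous.

t = 2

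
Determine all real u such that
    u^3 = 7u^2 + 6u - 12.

Rearrange: u^3 - 7u^2 - 6u + 12 = 0.
Possible rational roots are divisors of 12. Testing u = 1 gives 0, so (u - 1) is a factor.
Divide: u^3 - 7u^2 - 6u + 12 = (u - 1)(u^2 - 6u - 12).
Apply the quadratic formula to u^2 - 6u - 12 = 0: u = (6 +/- sqrt(84))/2, i.e. u ~= 7.5826 or u ~= -1.5826.

u = -1.5826 or u = 1 or u = 7.5826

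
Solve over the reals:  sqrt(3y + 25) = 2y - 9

Square both sides: 3y + 25 = (2y - 9)^2.
Expand and rearrange: 4y^2 - 39y + 56 = 0.
Solving gives y = 8 or y = 1.75.
Check each candidate in the original equation:
  y = 8: sqrt(49) = 7, while 2y - 9 = 7 — valid.
  y = 1.75: sqrt(30.25) = 5.5, while 2y - 9 = -5.5 — extraneous.

y = 8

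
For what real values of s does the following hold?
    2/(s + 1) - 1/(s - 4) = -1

Multiply both sides by (s + 1)(s - 4):
2(s - 4) - (s + 1) = -(s + 1)(s - 4).
Expand and collect terms: -s^2 + 2s + 13 = 0.
By the quadratic formula, s = (-2 +/- sqrt(56)) / -2, so s ~= -2.7417 or s ~= 4.7417.
Neither value makes a denominator zero (s != -1, s != 4), so both are valid.

s = -2.7417 or s = 4.7417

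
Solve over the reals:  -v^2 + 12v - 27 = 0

Factor: -1(v - 9)(v - 3) = 0.
So v = 9 or v = 3.

v = 3 or v = 9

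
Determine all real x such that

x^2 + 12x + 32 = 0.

Factor: (x + 4)(x + 8) = 0.
So x = -4 or x = -8.

x = -8 or x = -4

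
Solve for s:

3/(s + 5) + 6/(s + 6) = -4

s = -8 or s = -5.25

Multiply both sides by (s + 5)(s + 6):
3(s + 6) + 6(s + 5) = -4(s + 5)(s + 6).
Expand and collect terms: -4s^2 - 53s - 168 = 0.
Factor or apply the quadratic formula: s = -8 or s = -5.25.
Neither value makes a denominator zero (s != -5, s != -6), so both are valid.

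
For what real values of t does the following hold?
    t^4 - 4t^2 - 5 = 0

Let u = t^2. The equation becomes u^2 - 4u - 5 = 0.
Factor: (u + 1)(u - 5) = 0, so u = -1 or u = 5.
t^2 = -1 < 0 has no real solution.
t^2 = 5 gives t = +/-sqrt(5) ~= +/-2.2361.

t = -2.2361 or t = 2.2361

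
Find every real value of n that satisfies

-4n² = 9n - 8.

n = -2.9321 or n = 0.6821

Rearrange to standard form: -4n² - 9n + 8 = 0.
Discriminant: (-9)² − 4·(-4)·8 = 209.
Quadratic formula: n = (9 ± √209) / (-8).
So n = -√(209)/8 - 9/8 ≈ -2.9321 or n = -9/8 + √(209)/8 ≈ 0.6821.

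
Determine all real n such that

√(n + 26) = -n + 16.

n = 10

Square both sides: n + 26 = (-n + 16)².
Expand and rearrange: n² - 33n + 230 = 0.
Solving gives n = 23 or n = 10.
Check each candidate in the original equation:
  n = 23: √(49) = 7, while -n + 16 = -7 — extraneous.
  n = 10: √(36) = 6, while -n + 16 = 6 — valid.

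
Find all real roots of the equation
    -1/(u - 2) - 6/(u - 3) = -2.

Multiply both sides by (u - 2)(u - 3):
-(u - 3) - 6(u - 2) = -2(u - 2)(u - 3).
Expand and collect terms: -2u² + 17u - 27 = 0.
By the quadratic formula, u = (-17 ± √73) / -4, so u ≈ 2.114 or u ≈ 6.386.
Neither value makes a denominator zero (u ≠ 2, u ≠ 3), so both are valid.

u = 2.114 or u = 6.386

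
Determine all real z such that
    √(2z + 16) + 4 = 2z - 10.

z = 10

Isolate the radical: √(2z + 16) = 2z - 14.
Square both sides: 2z + 16 = (2z - 14)².
Expand and rearrange: 4z² - 58z + 180 = 0.
Solving gives z = 10 or z = 4.5.
Check each candidate in the original equation:
  z = 10: √(36) = 6, while 2z - 14 = 6 — valid.
  z = 4.5: √(25) = 5, while 2z - 14 = -5 — extraneous.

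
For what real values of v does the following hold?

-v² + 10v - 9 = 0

v = 1 or v = 9

Factor: -1(v - 1)(v - 9) = 0.
So v = 1 or v = 9.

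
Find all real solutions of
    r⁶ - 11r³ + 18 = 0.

r = 1.2599 or r = 2.0801

Let u = r³. The equation becomes u² - 11u + 18 = 0.
Factor: (u - 9)(u - 2) = 0, so u = 9 or u = 2.
r³ = 9 gives r = ∛(9) ≈ 2.0801.
r³ = 2 gives r = ∛(2) ≈ 1.2599.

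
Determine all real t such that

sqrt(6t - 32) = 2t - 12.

t = 8

Square both sides: 6t - 32 = (2t - 12)^2.
Expand and rearrange: 4t^2 - 54t + 176 = 0.
Solving gives t = 8 or t = 5.5.
Check each candidate in the original equation:
  t = 8: sqrt(16) = 4, while 2t - 12 = 4 — valid.
  t = 5.5: sqrt(1) = 1, while 2t - 12 = -1 — extraneous.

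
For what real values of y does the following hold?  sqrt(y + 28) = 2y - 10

y = 8

Square both sides: y + 28 = (2y - 10)^2.
Expand and rearrange: 4y^2 - 41y + 72 = 0.
Solving gives y = 8 or y = 2.25.
Check each candidate in the original equation:
  y = 8: sqrt(36) = 6, while 2y - 10 = 6 — valid.
  y = 2.25: sqrt(30.25) = 5.5, while 2y - 10 = -5.5 — extraneous.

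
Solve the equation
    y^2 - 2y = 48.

y = -6 or y = 8

Bring every term to one side: y^2 - 2y - 48 = 0.
Factor: (y - 8)(y + 6) = 0.
So y = 8 or y = -6.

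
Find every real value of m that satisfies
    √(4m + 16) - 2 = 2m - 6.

Isolate the radical: √(4m + 16) = 2m - 4.
Square both sides: 4m + 16 = (2m - 4)².
Expand and rearrange: 4m² - 20m = 0.
Solving gives m = 5 or m = 0.
Check each candidate in the original equation:
  m = 5: √(36) = 6, while 2m - 4 = 6 — valid.
  m = 0: √(16) = 4, while 2m - 4 = -4 — extraneous.

m = 5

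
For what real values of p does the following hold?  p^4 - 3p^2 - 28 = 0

Let u = p^2. The equation becomes u^2 - 3u - 28 = 0.
Factor: (u + 4)(u - 7) = 0, so u = -4 or u = 7.
p^2 = -4 < 0 has no real solution.
p^2 = 7 gives p = +/-sqrt(7) ~= +/-2.6458.

p = -2.6458 or p = 2.6458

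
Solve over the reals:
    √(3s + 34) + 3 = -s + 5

Isolate the radical: √(3s + 34) = -s + 2.
Square both sides: 3s + 34 = (-s + 2)².
Expand and rearrange: s² - 7s - 30 = 0.
Solving gives s = 10 or s = -3.
Check each candidate in the original equation:
  s = 10: √(64) = 8, while -s + 2 = -8 — extraneous.
  s = -3: √(25) = 5, while -s + 2 = 5 — valid.

s = -3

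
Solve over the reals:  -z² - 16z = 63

Bring every term to one side: -z² - 16z - 63 = 0.
Factor: -1(z + 9)(z + 7) = 0.
So z = -9 or z = -7.

z = -9 or z = -7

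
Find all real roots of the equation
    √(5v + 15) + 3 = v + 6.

Isolate the radical: √(5v + 15) = v + 3.
Square both sides: 5v + 15 = (v + 3)².
Expand and rearrange: v² + v - 6 = 0.
Solving gives v = 2 or v = -3.
Check each candidate in the original equation:
  v = 2: √(25) = 5, while v + 3 = 5 — valid.
  v = -3: √(0) = 0, while v + 3 = 0 — valid.

v = -3 or v = 2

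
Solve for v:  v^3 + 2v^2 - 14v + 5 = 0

Possible rational roots are divisors of 5. Testing v = -5 gives 0, so (v + 5) is a factor.
Divide: v^3 + 2v^2 - 14v + 5 = (v + 5)(v^2 - 3v + 1).
Apply the quadratic formula to v^2 - 3v + 1 = 0: v = (3 +/- sqrt(5))/2, i.e. v ~= 2.618 or v ~= 0.382.

v = -5 or v = 0.382 or v = 2.618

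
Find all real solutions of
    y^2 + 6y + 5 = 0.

y = -5 or y = -1

Factor: (y + 1)(y + 5) = 0.
So y = -1 or y = -5.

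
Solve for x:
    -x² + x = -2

x = -1 or x = 2

Bring every term to one side: -x² + x + 2 = 0.
Factor: -1(x + 1)(x - 2) = 0.
So x = -1 or x = 2.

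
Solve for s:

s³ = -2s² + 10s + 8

s = -4 or s = -0.7321 or s = 2.7321

Rearrange: s³ + 2s² - 10s - 8 = 0.
Possible rational roots are divisors of -8. Testing s = -4 gives 0, so (s + 4) is a factor.
Divide: s³ + 2s² - 10s - 8 = (s + 4)(s² - 2s - 2).
Apply the quadratic formula to s² - 2s - 2 = 0: s = (2 ± √12)/2, i.e. s ≈ 2.7321 or s ≈ -0.7321.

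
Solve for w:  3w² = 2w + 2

w = -0.5486 or w = 1.2153

Rearrange to standard form: 3w² - 2w - 2 = 0.
Discriminant: (-2)² − 4·3·(-2) = 28.
Quadratic formula: w = (2 ± √28) / 6.
So w = 1/3 + √(7)/3 ≈ 1.2153 or w = 1/3 - √(7)/3 ≈ -0.5486.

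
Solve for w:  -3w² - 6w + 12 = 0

Discriminant: (-6)² − 4·(-3)·12 = 180.
Quadratic formula: w = (6 ± √180) / (-6).
So w = -√(5) - 1 ≈ -3.2361 or w = -1 + √(5) ≈ 1.2361.

w = -3.2361 or w = 1.2361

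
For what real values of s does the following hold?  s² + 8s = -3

s = -7.6056 or s = -0.3944

Rearrange to standard form: s² + 8s + 3 = 0.
Discriminant: (8)² − 4·1·3 = 52.
Quadratic formula: s = (-8 ± √52) / 2.
So s = -4 + √(13) ≈ -0.3944 or s = -4 - √(13) ≈ -7.6056.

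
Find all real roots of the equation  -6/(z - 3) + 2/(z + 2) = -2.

z = -2.6533 or z = 5.6533

Multiply both sides by (z - 3)(z + 2):
-6(z + 2) + 2(z - 3) = -2(z - 3)(z + 2).
Expand and collect terms: -2z^2 + 6z + 30 = 0.
By the quadratic formula, z = (-6 +/- sqrt(276)) / -4, so z ~= -2.6533 or z ~= 5.6533.
Neither value makes a denominator zero (z != 3, z != -2), so both are valid.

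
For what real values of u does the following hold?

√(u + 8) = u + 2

Square both sides: u + 8 = (u + 2)².
Expand and rearrange: u² + 3u - 4 = 0.
Solving gives u = 1 or u = -4.
Check each candidate in the original equation:
  u = 1: √(9) = 3, while u + 2 = 3 — valid.
  u = -4: √(4) = 2, while u + 2 = -2 — extraneous.

u = 1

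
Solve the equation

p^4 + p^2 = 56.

p = -2.6458 or p = 2.6458

Let u = p^2. The equation becomes u^2 + u - 56 = 0.
Factor: (u - 7)(u + 8) = 0, so u = 7 or u = -8.
p^2 = 7 gives p = +/-sqrt(7) ~= +/-2.6458.
p^2 = -8 < 0 has no real solution.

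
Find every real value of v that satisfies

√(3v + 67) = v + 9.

v = -1

Square both sides: 3v + 67 = (v + 9)².
Expand and rearrange: v² + 15v + 14 = 0.
Solving gives v = -1 or v = -14.
Check each candidate in the original equation:
  v = -1: √(64) = 8, while v + 9 = 8 — valid.
  v = -14: √(25) = 5, while v + 9 = -5 — extraneous.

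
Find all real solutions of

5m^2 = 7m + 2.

Rearrange to standard form: 5m^2 - 7m - 2 = 0.
Discriminant: (-7)^2 - 4*5*(-2) = 89.
Quadratic formula: m = (7 +/- sqrt(89)) / 10.
So m = 7/10 + sqrt(89)/10 ~= 1.6434 or m = 7/10 - sqrt(89)/10 ~= -0.2434.

m = -0.2434 or m = 1.6434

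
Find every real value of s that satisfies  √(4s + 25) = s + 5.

s = 0

Square both sides: 4s + 25 = (s + 5)².
Expand and rearrange: s² + 6s = 0.
Solving gives s = 0 or s = -6.
Check each candidate in the original equation:
  s = 0: √(25) = 5, while s + 5 = 5 — valid.
  s = -6: √(1) = 1, while s + 5 = -1 — extraneous.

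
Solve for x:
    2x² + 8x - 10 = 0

x = -5 or x = 1

Factor: 2(x + 5)(x - 1) = 0.
So x = -5 or x = 1.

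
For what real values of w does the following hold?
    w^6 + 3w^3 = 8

w = -1.6753 or w = 1.1938

Let u = w^3. The equation becomes u^2 + 3u - 8 = 0.
By the quadratic formula, u = -3/2 + sqrt(41)/2 or u = -sqrt(41)/2 - 3/2.
w^3 = -3/2 + sqrt(41)/2 gives w = (-3/2 + sqrt(41)/2)^(1/3) ~= 1.1938.
w^3 = -sqrt(41)/2 - 3/2 gives w = -(3/2 + sqrt(41)/2)^(1/3) ~= -1.6753.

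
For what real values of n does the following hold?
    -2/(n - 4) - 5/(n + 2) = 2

n = -4.8197 or n = 3.3197

Multiply both sides by (n - 4)(n + 2):
-2(n + 2) - 5(n - 4) = 2(n - 4)(n + 2).
Expand and collect terms: 2n^2 + 3n - 32 = 0.
By the quadratic formula, n = (-3 +/- sqrt(265)) / 4, so n ~= 3.3197 or n ~= -4.8197.
Neither value makes a denominator zero (n != 4, n != -2), so both are valid.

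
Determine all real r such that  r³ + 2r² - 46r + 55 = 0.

r = -8.3218 or r = 1.3218 or r = 5

Possible rational roots are divisors of 55. Testing r = 5 gives 0, so (r - 5) is a factor.
Divide: r³ + 2r² - 46r + 55 = (r - 5)(r² + 7r - 11).
Apply the quadratic formula to r² + 7r - 11 = 0: r = (-7 ± √93)/2, i.e. r ≈ 1.3218 or r ≈ -8.3218.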